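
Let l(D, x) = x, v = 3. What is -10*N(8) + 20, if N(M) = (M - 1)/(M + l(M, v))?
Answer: 150/11 ≈ 13.636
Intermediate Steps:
N(M) = (-1 + M)/(3 + M) (N(M) = (M - 1)/(M + 3) = (-1 + M)/(3 + M))
-10*N(8) + 20 = -10*(-1 + 8)/(3 + 8) + 20 = -10*7/11 + 20 = -70/11 + 20 = 150/11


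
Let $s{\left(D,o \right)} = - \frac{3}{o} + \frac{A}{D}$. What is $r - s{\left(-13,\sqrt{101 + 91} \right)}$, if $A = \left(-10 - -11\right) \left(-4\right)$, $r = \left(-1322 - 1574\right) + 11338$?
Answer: $\frac{109742}{13} + \frac{\sqrt{3}}{8} \approx 8441.9$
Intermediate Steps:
$r = 8442$ ($r = -2896 + 11338 = 8442$)
$A = -4$ ($A = \left(-10 + 11\right) \left(-4\right) = 1 \left(-4\right) = -4$)
$s{\left(D,o \right)} = - \frac{4}{D} - \frac{3}{o}$ ($s{\left(D,o \right)} = - \frac{3}{o} - \frac{4}{D} = - \frac{4}{D} - \frac{3}{o}$)
$r - s{\left(-13,\sqrt{101 + 91} \right)} = 8442 - \left(- \frac{4}{-13} - \frac{3}{\sqrt{101 + 91}}\right) = 8442 - \left(\left(-4\right) \left(- \frac{1}{13}\right) - \frac{3}{\sqrt{192}}\right) = 8442 - \left(\frac{4}{13} - \frac{3}{8 \sqrt{3}}\right) = 8442 - \left(\frac{4}{13} - 3 \frac{\sqrt{3}}{24}\right) = 8442 - \left(\frac{4}{13} - \frac{\sqrt{3}}{8}\right) = \frac{109742}{13} + \frac{\sqrt{3}}{8}$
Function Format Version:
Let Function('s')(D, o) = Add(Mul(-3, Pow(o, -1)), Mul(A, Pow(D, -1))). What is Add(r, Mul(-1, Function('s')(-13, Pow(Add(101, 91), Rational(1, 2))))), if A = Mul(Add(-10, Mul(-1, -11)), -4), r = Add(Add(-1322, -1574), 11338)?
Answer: Add(Rational(109742, 13), Mul(Rational(1, 8), Pow(3, Rational(1, 2)))) ≈ 8441.9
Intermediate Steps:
r = 8442 (r = Add(-2896, 11338) = 8442)
A = -4 (A = Mul(Add(-10, 11), -4) = Mul(1, -4) = -4)
Function('s')(D, o) = Add(Mul(-4, Pow(D, -1)), Mul(-3, Pow(o, -1))) (Function('s')(D, o) = Add(Mul(-3, Pow(o, -1)), Mul(-4, Pow(D, -1))) = Add(Mul(-4, Pow(D, -1)), Mul(-3, Pow(o, -1))))
Add(r, Mul(-1, Function('s')(-13, Pow(Add(101, 91), Rational(1, 2))))) = Add(8442, Mul(-1, Add(Mul(-4, Pow(-13, -1)), Mul(-3, Pow(Pow(Add(101, 91), Rational(1, 2)), -1))))) = Add(8442, Mul(-1, Add(Mul(-4, Rational(-1, 13)), Mul(-3, Pow(Pow(192, Rational(1, 2)), -1))))) = Add(8442, Mul(-1, Add(Rational(4, 13), Mul(-3, Pow(Mul(8, Pow(3, Rational(1, 2))), -1))))) = Add(8442, Mul(-1, Add(Rational(4, 13), Mul(-3, Mul(Rational(1, 24), Pow(3, Rational(1, 2))))))) = Add(8442, Mul(-1, Add(Rational(4, 13), Mul(Rational(-1, 8), Pow(3, Rational(1, 2)))))) = Add(8442, Add(Rational(-4, 13), Mul(Rational(1, 8), Pow(3, Rational(1, 2))))) = Add(Rational(109742, 13), Mul(Rational(1, 8), Pow(3, Rational(1, 2))))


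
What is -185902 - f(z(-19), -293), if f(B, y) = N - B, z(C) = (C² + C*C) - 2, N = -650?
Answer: -184532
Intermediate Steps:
z(C) = -2 + 2*C² (z(C) = (C² + C²) - 2 = 2*C² - 2 = -2 + 2*C²)
f(B, y) = -650 - B
-185902 - f(z(-19), -293) = -185902 - (-650 - (-2 + 2*(-19)²)) = -185902 - (-650 - (-2 + 2*361)) = -185902 - (-650 - (-2 + 722)) = -185902 - (-650 - 1*720) = -185902 - (-650 - 720) = -185902 - 1*(-1370) = -185902 + 1370 = -184532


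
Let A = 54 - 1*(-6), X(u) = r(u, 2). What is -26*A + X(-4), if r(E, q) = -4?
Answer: -1564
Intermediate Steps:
X(u) = -4
A = 60 (A = 54 + 6 = 60)
-26*A + X(-4) = -26*60 - 4 = -1560 - 4 = -1564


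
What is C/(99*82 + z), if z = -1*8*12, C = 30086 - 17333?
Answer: 4251/2674 ≈ 1.5898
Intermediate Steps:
C = 12753
z = -96 (z = -8*12 = -96)
C/(99*82 + z) = 12753/(99*82 - 96) = 12753/(8118 - 96) = 12753/8022 = 12753*(1/8022) = 4251/2674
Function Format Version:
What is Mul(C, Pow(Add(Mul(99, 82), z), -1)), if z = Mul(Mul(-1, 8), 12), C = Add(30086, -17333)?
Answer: Rational(4251, 2674) ≈ 1.5898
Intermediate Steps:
C = 12753
z = -96 (z = Mul(-8, 12) = -96)
Mul(C, Pow(Add(Mul(99, 82), z), -1)) = Mul(12753, Pow(Add(Mul(99, 82), -96), -1)) = Mul(12753, Pow(Add(8118, -96), -1)) = Mul(12753, Pow(8022, -1)) = Mul(12753, Rational(1, 8022)) = Rational(4251, 2674)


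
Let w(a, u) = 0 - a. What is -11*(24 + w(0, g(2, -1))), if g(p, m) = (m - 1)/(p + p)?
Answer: -264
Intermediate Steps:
g(p, m) = (-1 + m)/(2*p) (g(p, m) = (-1 + m)/((2*p)) = (-1 + m)*(1/(2*p)) = (-1 + m)/(2*p))
w(a, u) = -a
-11*(24 + w(0, g(2, -1))) = -11*(24 - 1*0) = -11*(24 + 0) = -11*24 = -264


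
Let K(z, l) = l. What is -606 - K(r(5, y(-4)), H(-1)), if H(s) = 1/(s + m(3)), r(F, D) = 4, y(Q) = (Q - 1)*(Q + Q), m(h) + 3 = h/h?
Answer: -1817/3 ≈ -605.67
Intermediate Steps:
m(h) = -2 (m(h) = -3 + h/h = -3 + 1 = -2)
y(Q) = 2*Q*(-1 + Q) (y(Q) = (-1 + Q)*(2*Q) = 2*Q*(-1 + Q))
H(s) = 1/(-2 + s) (H(s) = 1/(s - 2) = 1/(-2 + s))
-606 - K(r(5, y(-4)), H(-1)) = -606 - 1/(-2 - 1) = -606 - 1/(-3) = -606 - 1*(-⅓) = -606 + ⅓ = -1817/3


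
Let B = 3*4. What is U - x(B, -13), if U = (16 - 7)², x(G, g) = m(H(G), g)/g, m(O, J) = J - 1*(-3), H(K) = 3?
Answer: 1043/13 ≈ 80.231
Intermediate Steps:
m(O, J) = 3 + J (m(O, J) = J + 3 = 3 + J)
B = 12
x(G, g) = (3 + g)/g
U = 81 (U = 9² = 81)
U - x(B, -13) = 81 - (3 - 13)/(-13) = 81 - (-1)*(-10)/13 = 81 - 1*10/13 = 81 - 10/13 = 1043/13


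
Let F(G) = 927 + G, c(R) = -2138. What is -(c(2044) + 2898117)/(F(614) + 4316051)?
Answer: -2895979/4317592 ≈ -0.67074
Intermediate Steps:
-(c(2044) + 2898117)/(F(614) + 4316051) = -(-2138 + 2898117)/((927 + 614) + 4316051) = -2895979/(1541 + 4316051) = -2895979/4317592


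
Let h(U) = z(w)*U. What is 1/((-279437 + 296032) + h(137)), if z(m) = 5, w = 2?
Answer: 1/17280 ≈ 5.7870e-5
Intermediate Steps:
h(U) = 5*U
1/((-279437 + 296032) + h(137)) = 1/((-279437 + 296032) + 5*137) = 1/(16595 + 685) = 1/17280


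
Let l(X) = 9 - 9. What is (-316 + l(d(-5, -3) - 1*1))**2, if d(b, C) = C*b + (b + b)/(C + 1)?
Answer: 99856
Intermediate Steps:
d(b, C) = C*b + 2*b/(1 + C) (d(b, C) = C*b + (2*b)/(1 + C) = C*b + 2*b/(1 + C))
l(X) = 0
(-316 + l(d(-5, -3) - 1*1))**2 = (-316 + 0)**2 = (-316)**2 = 99856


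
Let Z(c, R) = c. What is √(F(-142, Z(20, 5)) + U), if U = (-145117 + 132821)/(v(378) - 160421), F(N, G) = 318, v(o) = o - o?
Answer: √8185669859254/160421 ≈ 17.835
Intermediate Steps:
v(o) = 0
U = 12296/160421 (U = (-145117 + 132821)/(0 - 160421) = -12296/(-160421) = -12296*(-1/160421) = 12296/160421 ≈ 0.076648)
√(F(-142, Z(20, 5)) + U) = √(318 + 12296/160421) = √(51026174/160421) = √8185669859254/160421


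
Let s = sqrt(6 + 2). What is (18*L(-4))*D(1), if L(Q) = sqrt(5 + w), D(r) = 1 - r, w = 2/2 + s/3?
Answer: 0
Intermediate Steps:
s = 2*sqrt(2) (s = sqrt(8) = 2*sqrt(2) ≈ 2.8284)
w = 1 + 2*sqrt(2)/3 (w = 2/2 + (2*sqrt(2))/3 = 2*(1/2) + (2*sqrt(2))*(1/3) = 1 + 2*sqrt(2)/3 ≈ 1.9428)
L(Q) = sqrt(6 + 2*sqrt(2)/3) (L(Q) = sqrt(5 + (1 + 2*sqrt(2)/3)) = sqrt(6 + 2*sqrt(2)/3))
(18*L(-4))*D(1) = (18*(sqrt(54 + 6*sqrt(2))/3))*(1 - 1*1) = (6*sqrt(54 + 6*sqrt(2)))*(1 - 1) = (6*sqrt(54 + 6*sqrt(2)))*0 = 0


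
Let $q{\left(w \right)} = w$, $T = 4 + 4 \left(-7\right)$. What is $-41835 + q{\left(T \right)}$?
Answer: $-41859$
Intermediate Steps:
$T = -24$ ($T = 4 - 28 = -24$)
$-41835 + q{\left(T \right)} = -41835 - 24 = -41859$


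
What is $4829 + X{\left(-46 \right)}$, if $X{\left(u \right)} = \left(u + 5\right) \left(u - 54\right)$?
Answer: $8929$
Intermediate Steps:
$X{\left(u \right)} = \left(-54 + u\right) \left(5 + u\right)$ ($X{\left(u \right)} = \left(5 + u\right) \left(-54 + u\right) = \left(-54 + u\right) \left(5 + u\right)$)
$4829 + X{\left(-46 \right)} = 4829 - \left(-1984 - 2116\right) = 4829 + \left(-270 + 2116 + 2254\right) = 4829 + 4100 = 8929$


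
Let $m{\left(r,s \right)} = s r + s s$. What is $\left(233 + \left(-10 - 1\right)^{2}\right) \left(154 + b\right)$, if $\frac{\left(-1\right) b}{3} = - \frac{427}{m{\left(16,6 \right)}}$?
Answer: $\frac{1274931}{22} \approx 57951.0$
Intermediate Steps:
$m{\left(r,s \right)} = s^{2} + r s$ ($m{\left(r,s \right)} = r s + s^{2} = s^{2} + r s$)
$b = \frac{427}{44}$ ($b = - 3 \left(- \frac{427}{6 \left(16 + 6\right)}\right) = - 3 \left(- \frac{427}{6 \cdot 22}\right) = - 3 \left(- \frac{427}{132}\right) = - 3 \left(\left(-427\right) \frac{1}{132}\right) = \left(-3\right) \left(- \frac{427}{132}\right) = \frac{427}{44} \approx 9.7045$)
$\left(233 + \left(-10 - 1\right)^{2}\right) \left(154 + b\right) = \left(233 + \left(-10 - 1\right)^{2}\right) \left(154 + \frac{427}{44}\right) = \left(233 + \left(-11\right)^{2}\right) \frac{7203}{44} = \left(233 + 121\right) \frac{7203}{44} = 354 \cdot \frac{7203}{44} = \frac{1274931}{22}$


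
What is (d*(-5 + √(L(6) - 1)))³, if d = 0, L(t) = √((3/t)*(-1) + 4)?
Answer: 0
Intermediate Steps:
L(t) = √(4 - 3/t) (L(t) = √(-3/t + 4) = √(4 - 3/t))
(d*(-5 + √(L(6) - 1)))³ = (0*(-5 + √(√(4 - 3/6) - 1)))³ = (0*(-5 + √(√(4 - 3*⅙) - 1)))³ = (0*(-5 + √(√(4 - ½) - 1)))³ = (0*(-5 + √(√(7/2) - 1)))³ = (0*(-5 + √(√14/2 - 1)))³ = (0*(-5 + √(-1 + √14/2)))³ = 0³ = 0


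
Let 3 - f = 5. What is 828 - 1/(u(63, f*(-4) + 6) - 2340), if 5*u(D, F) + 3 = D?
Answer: 1927585/2328 ≈ 828.00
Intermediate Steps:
f = -2 (f = 3 - 1*5 = 3 - 5 = -2)
u(D, F) = -⅗ + D/5
828 - 1/(u(63, f*(-4) + 6) - 2340) = 828 - 1/((-⅗ + (⅕)*63) - 2340) = 828 - 1/((-⅗ + 63/5) - 2340) = 828 - 1/(12 - 2340) = 828 - 1/(-2328) = 828 - 1*(-1/2328) = 828 + 1/2328 = 1927585/2328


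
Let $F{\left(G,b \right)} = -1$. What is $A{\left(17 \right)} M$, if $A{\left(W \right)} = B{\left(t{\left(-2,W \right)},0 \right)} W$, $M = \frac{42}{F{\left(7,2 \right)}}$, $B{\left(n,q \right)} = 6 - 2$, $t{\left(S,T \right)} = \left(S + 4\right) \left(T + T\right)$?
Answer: $-2856$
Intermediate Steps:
$t{\left(S,T \right)} = 2 T \left(4 + S\right)$ ($t{\left(S,T \right)} = \left(4 + S\right) 2 T = 2 T \left(4 + S\right)$)
$B{\left(n,q \right)} = 4$ ($B{\left(n,q \right)} = 6 - 2 = 4$)
$M = -42$ ($M = \frac{42}{-1} = 42 \left(-1\right) = -42$)
$A{\left(W \right)} = 4 W$
$A{\left(17 \right)} M = 4 \cdot 17 \left(-42\right) = 68 \left(-42\right) = -2856$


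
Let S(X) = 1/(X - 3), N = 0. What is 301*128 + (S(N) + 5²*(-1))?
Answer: 115508/3 ≈ 38503.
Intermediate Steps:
S(X) = 1/(-3 + X)
301*128 + (S(N) + 5²*(-1)) = 301*128 + (1/(-3 + 0) + 5²*(-1)) = 38528 + (1/(-3) + 25*(-1)) = 38528 + (-⅓ - 25) = 38528 - 76/3 = 115508/3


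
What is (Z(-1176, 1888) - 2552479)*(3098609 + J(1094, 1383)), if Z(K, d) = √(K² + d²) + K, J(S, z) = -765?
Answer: -7910824819820 + 24782752*√77305 ≈ -7.9039e+12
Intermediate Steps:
Z(K, d) = K + √(K² + d²)
(Z(-1176, 1888) - 2552479)*(3098609 + J(1094, 1383)) = ((-1176 + √((-1176)² + 1888²)) - 2552479)*(3098609 - 765) = ((-1176 + √(1382976 + 3564544)) - 2552479)*3097844 = ((-1176 + √4947520) - 2552479)*3097844 = ((-1176 + 8*√77305) - 2552479)*3097844 = (-2553655 + 8*√77305)*3097844 = -7910824819820 + 24782752*√77305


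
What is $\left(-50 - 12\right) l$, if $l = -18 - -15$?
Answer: $186$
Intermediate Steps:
$l = -3$ ($l = -18 + 15 = -3$)
$\left(-50 - 12\right) l = \left(-50 - 12\right) \left(-3\right) = \left(-62\right) \left(-3\right) = 186$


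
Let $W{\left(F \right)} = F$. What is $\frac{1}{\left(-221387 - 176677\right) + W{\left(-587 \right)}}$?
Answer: $- \frac{1}{398651} \approx -2.5085 \cdot 10^{-6}$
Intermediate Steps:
$\frac{1}{\left(-221387 - 176677\right) + W{\left(-587 \right)}} = \frac{1}{\left(-221387 - 176677\right) - 587} = \frac{1}{-398064 - 587} = \frac{1}{-398651} = - \frac{1}{398651}$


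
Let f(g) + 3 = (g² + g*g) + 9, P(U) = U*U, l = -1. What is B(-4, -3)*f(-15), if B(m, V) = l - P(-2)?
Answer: -2280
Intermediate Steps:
P(U) = U²
f(g) = 6 + 2*g² (f(g) = -3 + ((g² + g*g) + 9) = -3 + ((g² + g²) + 9) = -3 + (2*g² + 9) = -3 + (9 + 2*g²) = 6 + 2*g²)
B(m, V) = -5 (B(m, V) = -1 - 1*(-2)² = -1 - 1*4 = -1 - 4 = -5)
B(-4, -3)*f(-15) = -5*(6 + 2*(-15)²) = -5*(6 + 2*225) = -5*(6 + 450) = -5*456 = -2280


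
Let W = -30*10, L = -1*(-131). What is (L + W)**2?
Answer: 28561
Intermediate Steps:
L = 131
W = -300
(L + W)**2 = (131 - 300)**2 = (-169)**2 = 28561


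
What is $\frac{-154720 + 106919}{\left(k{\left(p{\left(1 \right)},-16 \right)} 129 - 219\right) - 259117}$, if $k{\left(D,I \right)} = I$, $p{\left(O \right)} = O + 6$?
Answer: $\frac{47801}{261400} \approx 0.18287$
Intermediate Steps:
$p{\left(O \right)} = 6 + O$
$\frac{-154720 + 106919}{\left(k{\left(p{\left(1 \right)},-16 \right)} 129 - 219\right) - 259117} = \frac{-154720 + 106919}{\left(\left(-16\right) 129 - 219\right) - 259117} = - \frac{47801}{\left(-2064 - 219\right) - 259117} = - \frac{47801}{-2283 - 259117} = - \frac{47801}{-261400} = \left(-47801\right) \left(- \frac{1}{261400}\right) = \frac{47801}{261400}$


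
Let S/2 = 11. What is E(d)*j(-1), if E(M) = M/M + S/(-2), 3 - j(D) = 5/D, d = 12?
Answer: -80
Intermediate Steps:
S = 22 (S = 2*11 = 22)
j(D) = 3 - 5/D
E(M) = -10 (E(M) = M/M + 22/(-2) = 1 + 22*(-1/2) = 1 - 11 = -10)
E(d)*j(-1) = -10*(3 - 5/(-1)) = -10*(3 - 5*(-1)) = -10*(3 + 5) = -10*8 = -80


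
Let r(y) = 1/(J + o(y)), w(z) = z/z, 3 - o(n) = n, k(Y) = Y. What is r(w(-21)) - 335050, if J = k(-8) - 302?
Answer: -103195401/308 ≈ -3.3505e+5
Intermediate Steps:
o(n) = 3 - n
J = -310 (J = -8 - 302 = -310)
w(z) = 1
r(y) = 1/(-307 - y) (r(y) = 1/(-310 + (3 - y)) = 1/(-307 - y))
r(w(-21)) - 335050 = -1/(307 + 1) - 335050 = -1/308 - 335050 = -103195401/308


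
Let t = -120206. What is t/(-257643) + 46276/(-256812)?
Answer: 1578971317/5513817843 ≈ 0.28637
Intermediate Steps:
t/(-257643) + 46276/(-256812) = -120206/(-257643) + 46276/(-256812) = -120206*(-1/257643) + 46276*(-1/256812) = 120206/257643 - 11569/64203 = 1578971317/5513817843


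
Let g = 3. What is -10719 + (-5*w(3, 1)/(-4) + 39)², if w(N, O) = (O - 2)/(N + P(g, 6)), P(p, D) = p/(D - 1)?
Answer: -47822207/5184 ≈ -9225.0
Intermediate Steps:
P(p, D) = p/(-1 + D)
w(N, O) = (-2 + O)/(⅗ + N) (w(N, O) = (O - 2)/(N + 3/(-1 + 6)) = (-2 + O)/(N + 3/5) = (-2 + O)/(N + 3*(⅕)) = (-2 + O)/(N + ⅗) = (-2 + O)/(⅗ + N))
-10719 + (-5*w(3, 1)/(-4) + 39)² = -10719 + (-5*5*(-2 + 1)/(3 + 5*3)/(-4) + 39)² = -10719 + (-5*5*(-1)/(3 + 15)*(-1)/4 + 39)² = -10719 + (-5*5*(-1)/18*(-1)/4 + 39)² = -10719 + (-5*5*(1/18)*(-1)*(-1)/4 + 39)² = -10719 + (-(-25)*(-1)/(18*4) + 39)² = -10719 + (-5*5/72 + 39)² = -10719 + (-25/72 + 39)² = -10719 + (2783/72)² = -10719 + 7745089/5184 = -47822207/5184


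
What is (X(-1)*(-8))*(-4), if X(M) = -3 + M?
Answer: -128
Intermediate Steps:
(X(-1)*(-8))*(-4) = ((-3 - 1)*(-8))*(-4) = -4*(-8)*(-4) = 32*(-4) = -128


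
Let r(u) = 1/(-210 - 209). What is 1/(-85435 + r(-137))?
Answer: -419/35797266 ≈ -1.1705e-5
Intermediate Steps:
r(u) = -1/419 (r(u) = 1/(-419) = -1/419)
1/(-85435 + r(-137)) = 1/(-85435 - 1/419) = 1/(-35797266/419) = -419/35797266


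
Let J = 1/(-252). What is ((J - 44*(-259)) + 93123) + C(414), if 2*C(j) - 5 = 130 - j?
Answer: 26303633/252 ≈ 1.0438e+5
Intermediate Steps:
J = -1/252 ≈ -0.0039683
C(j) = 135/2 - j/2 (C(j) = 5/2 + (130 - j)/2 = 5/2 + (65 - j/2) = 135/2 - j/2)
((J - 44*(-259)) + 93123) + C(414) = ((-1/252 - 44*(-259)) + 93123) + (135/2 - ½*414) = ((-1/252 + 11396) + 93123) + (135/2 - 207) = (2871791/252 + 93123) - 279/2 = 26338787/252 - 279/2 = 26303633/252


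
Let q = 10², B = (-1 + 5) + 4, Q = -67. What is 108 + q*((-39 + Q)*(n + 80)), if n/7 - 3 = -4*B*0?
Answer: -1070492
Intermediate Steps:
B = 8 (B = 4 + 4 = 8)
q = 100
n = 21 (n = 21 + 7*(-4*8*0) = 21 + 7*(-32*0) = 21 + 7*0 = 21 + 0 = 21)
108 + q*((-39 + Q)*(n + 80)) = 108 + 100*((-39 - 67)*(21 + 80)) = 108 + 100*(-106*101) = 108 + 100*(-10706) = 108 - 1070600 = -1070492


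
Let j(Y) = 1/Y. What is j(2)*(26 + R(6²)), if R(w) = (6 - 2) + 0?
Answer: 15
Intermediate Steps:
R(w) = 4 (R(w) = 4 + 0 = 4)
j(2)*(26 + R(6²)) = (26 + 4)/2 = (½)*30 = 15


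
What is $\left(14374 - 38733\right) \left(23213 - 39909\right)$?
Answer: $406697864$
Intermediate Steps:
$\left(14374 - 38733\right) \left(23213 - 39909\right) = \left(-24359\right) \left(-16696\right) = 406697864$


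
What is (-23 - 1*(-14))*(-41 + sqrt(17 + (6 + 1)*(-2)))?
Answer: 369 - 9*sqrt(3) ≈ 353.41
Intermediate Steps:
(-23 - 1*(-14))*(-41 + sqrt(17 + (6 + 1)*(-2))) = (-23 + 14)*(-41 + sqrt(17 + 7*(-2))) = -9*(-41 + sqrt(17 - 14)) = -9*(-41 + sqrt(3)) = 369 - 9*sqrt(3)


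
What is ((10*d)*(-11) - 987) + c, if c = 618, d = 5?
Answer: -919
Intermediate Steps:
((10*d)*(-11) - 987) + c = ((10*5)*(-11) - 987) + 618 = (50*(-11) - 987) + 618 = (-550 - 987) + 618 = -1537 + 618 = -919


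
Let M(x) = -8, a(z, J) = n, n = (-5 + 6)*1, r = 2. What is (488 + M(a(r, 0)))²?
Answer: 230400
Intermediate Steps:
n = 1 (n = 1*1 = 1)
a(z, J) = 1
(488 + M(a(r, 0)))² = (488 - 8)² = 480² = 230400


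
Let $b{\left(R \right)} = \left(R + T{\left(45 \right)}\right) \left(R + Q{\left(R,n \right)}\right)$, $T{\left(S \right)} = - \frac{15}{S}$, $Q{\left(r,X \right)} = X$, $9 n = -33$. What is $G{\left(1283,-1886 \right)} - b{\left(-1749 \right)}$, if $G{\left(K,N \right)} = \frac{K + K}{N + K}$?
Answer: $- \frac{205422166}{67} \approx -3.066 \cdot 10^{6}$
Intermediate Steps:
$n = - \frac{11}{3}$ ($n = \frac{1}{9} \left(-33\right) = - \frac{11}{3} \approx -3.6667$)
$G{\left(K,N \right)} = \frac{2 K}{K + N}$
$b{\left(R \right)} = \left(- \frac{11}{3} + R\right) \left(- \frac{1}{3} + R\right)$ ($b{\left(R \right)} = \left(R - \frac{15}{45}\right) \left(R - \frac{11}{3}\right) = \left(R - \frac{1}{3}\right) \left(- \frac{11}{3} + R\right) = \left(- \frac{1}{3} + R\right) \left(- \frac{11}{3} + R\right) = \left(- \frac{11}{3} + R\right) \left(- \frac{1}{3} + R\right)$)
$G{\left(1283,-1886 \right)} - b{\left(-1749 \right)} = 2 \cdot 1283 \frac{1}{1283 - 1886} - \left(\frac{11}{9} + \left(-1749\right)^{2} - -6996\right) = 2 \cdot 1283 \frac{1}{-603} - \left(\frac{11}{9} + 3059001 + 6996\right) = 2 \cdot 1283 \left(- \frac{1}{603}\right) - \frac{27593984}{9} = - \frac{2566}{603} - \frac{27593984}{9} = - \frac{205422166}{67}$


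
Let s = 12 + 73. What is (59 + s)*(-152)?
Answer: -21888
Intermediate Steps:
s = 85
(59 + s)*(-152) = (59 + 85)*(-152) = 144*(-152) = -21888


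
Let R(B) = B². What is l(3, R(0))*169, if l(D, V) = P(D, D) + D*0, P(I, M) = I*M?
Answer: 1521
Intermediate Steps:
l(D, V) = D² (l(D, V) = D*D + D*0 = D² + 0 = D²)
l(3, R(0))*169 = 3²*169 = 9*169 = 1521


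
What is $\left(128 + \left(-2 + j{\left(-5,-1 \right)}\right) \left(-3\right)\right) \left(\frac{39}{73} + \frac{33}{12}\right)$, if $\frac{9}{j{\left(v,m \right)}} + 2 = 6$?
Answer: $\frac{488131}{1168} \approx 417.92$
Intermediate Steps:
$j{\left(v,m \right)} = \frac{9}{4}$ ($j{\left(v,m \right)} = \frac{9}{-2 + 6} = \frac{9}{4}$)
$\left(128 + \left(-2 + j{\left(-5,-1 \right)}\right) \left(-3\right)\right) \left(\frac{39}{73} + \frac{33}{12}\right) = \left(128 + \left(-2 + \frac{9}{4}\right) \left(-3\right)\right) \left(\frac{39}{73} + \frac{33}{12}\right) = \left(128 + \frac{1}{4} \left(-3\right)\right) \left(39 \cdot \frac{1}{73} + 33 \cdot \frac{1}{12}\right) = \left(128 - \frac{3}{4}\right) \left(\frac{39}{73} + \frac{11}{4}\right) = \frac{509}{4} \cdot \frac{959}{292} = \frac{488131}{1168}$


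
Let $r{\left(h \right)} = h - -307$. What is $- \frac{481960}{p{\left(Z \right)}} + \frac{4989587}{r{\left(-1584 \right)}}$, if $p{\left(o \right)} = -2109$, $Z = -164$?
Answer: $- \frac{9907576063}{2693193} \approx -3678.7$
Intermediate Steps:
$r{\left(h \right)} = 307 + h$ ($r{\left(h \right)} = h + 307 = 307 + h$)
$- \frac{481960}{p{\left(Z \right)}} + \frac{4989587}{r{\left(-1584 \right)}} = - \frac{481960}{-2109} + \frac{4989587}{307 - 1584} = \left(-481960\right) \left(- \frac{1}{2109}\right) + \frac{4989587}{-1277} = \frac{481960}{2109} + 4989587 \left(- \frac{1}{1277}\right) = \frac{481960}{2109} - \frac{4989587}{1277} = - \frac{9907576063}{2693193}$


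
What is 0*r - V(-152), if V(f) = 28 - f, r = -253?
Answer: -180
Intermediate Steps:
0*r - V(-152) = 0*(-253) - (28 - 1*(-152)) = 0 - (28 + 152) = 0 - 1*180 = 0 - 180 = -180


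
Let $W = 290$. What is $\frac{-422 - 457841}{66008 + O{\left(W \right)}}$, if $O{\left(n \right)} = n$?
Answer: $- \frac{458263}{66298} \approx -6.9122$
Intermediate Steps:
$\frac{-422 - 457841}{66008 + O{\left(W \right)}} = \frac{-422 - 457841}{66008 + 290} = - \frac{458263}{66298}$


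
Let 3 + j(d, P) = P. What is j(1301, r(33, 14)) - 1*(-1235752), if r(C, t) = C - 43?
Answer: 1235739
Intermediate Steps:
r(C, t) = -43 + C
j(d, P) = -3 + P
j(1301, r(33, 14)) - 1*(-1235752) = (-3 + (-43 + 33)) - 1*(-1235752) = (-3 - 10) + 1235752 = -13 + 1235752 = 1235739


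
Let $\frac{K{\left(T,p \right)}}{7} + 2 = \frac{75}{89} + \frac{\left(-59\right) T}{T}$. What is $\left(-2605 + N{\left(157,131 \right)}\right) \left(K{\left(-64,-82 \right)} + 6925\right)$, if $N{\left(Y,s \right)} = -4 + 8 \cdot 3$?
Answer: $- \frac{1496319495}{89} \approx -1.6813 \cdot 10^{7}$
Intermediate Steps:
$N{\left(Y,s \right)} = 20$ ($N{\left(Y,s \right)} = -4 + 24 = 20$)
$K{\left(T,p \right)} = - \frac{37478}{89}$ ($K{\left(T,p \right)} = -14 + 7 \left(\frac{75}{89} + \frac{\left(-59\right) T}{T}\right) = -14 + 7 \left(75 \cdot \frac{1}{89} - 59\right) = -14 + 7 \left(\frac{75}{89} - 59\right) = -14 + 7 \left(- \frac{5176}{89}\right) = -14 - \frac{36232}{89} = - \frac{37478}{89}$)
$\left(-2605 + N{\left(157,131 \right)}\right) \left(K{\left(-64,-82 \right)} + 6925\right) = \left(-2605 + 20\right) \left(- \frac{37478}{89} + 6925\right) = \left(-2585\right) \frac{578847}{89} = - \frac{1496319495}{89}$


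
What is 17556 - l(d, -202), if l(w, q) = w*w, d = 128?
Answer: 1172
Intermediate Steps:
l(w, q) = w²
17556 - l(d, -202) = 17556 - 1*128² = 17556 - 1*16384 = 17556 - 16384 = 1172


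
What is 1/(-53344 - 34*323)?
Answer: -1/64326 ≈ -1.5546e-5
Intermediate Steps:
1/(-53344 - 34*323) = 1/(-53344 - 10982) = 1/(-64326) = -1/64326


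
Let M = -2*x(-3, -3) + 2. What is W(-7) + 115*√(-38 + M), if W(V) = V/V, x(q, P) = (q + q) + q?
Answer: 1 + 345*I*√2 ≈ 1.0 + 487.9*I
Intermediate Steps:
x(q, P) = 3*q (x(q, P) = 2*q + q = 3*q)
W(V) = 1
M = 20 (M = -6*(-3) + 2 = -2*(-9) + 2 = 18 + 2 = 20)
W(-7) + 115*√(-38 + M) = 1 + 115*√(-38 + 20) = 1 + 115*√(-18) = 1 + 115*(3*I*√2) = 1 + 345*I*√2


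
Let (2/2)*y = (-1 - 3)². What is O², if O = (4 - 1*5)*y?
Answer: 256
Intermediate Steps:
y = 16 (y = (-1 - 3)² = (-4)² = 16)
O = -16 (O = (4 - 1*5)*16 = (4 - 5)*16 = -1*16 = -16)
O² = (-16)² = 256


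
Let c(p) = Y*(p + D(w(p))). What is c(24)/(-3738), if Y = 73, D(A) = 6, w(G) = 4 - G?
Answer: -365/623 ≈ -0.58587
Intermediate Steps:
c(p) = 438 + 73*p (c(p) = 73*(p + 6) = 73*(6 + p) = 438 + 73*p)
c(24)/(-3738) = (438 + 73*24)/(-3738) = (438 + 1752)*(-1/3738) = 2190*(-1/3738) = -365/623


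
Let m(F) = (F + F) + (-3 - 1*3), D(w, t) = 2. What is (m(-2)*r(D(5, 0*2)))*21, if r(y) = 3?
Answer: -630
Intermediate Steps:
m(F) = -6 + 2*F (m(F) = 2*F + (-3 - 3) = 2*F - 6 = -6 + 2*F)
(m(-2)*r(D(5, 0*2)))*21 = ((-6 + 2*(-2))*3)*21 = ((-6 - 4)*3)*21 = -10*3*21 = -30*21 = -630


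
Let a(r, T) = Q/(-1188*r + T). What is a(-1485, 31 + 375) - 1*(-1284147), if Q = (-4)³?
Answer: 1132993909039/882293 ≈ 1.2841e+6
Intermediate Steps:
Q = -64
a(r, T) = -64/(T - 1188*r) (a(r, T) = -64/(-1188*r + T) = -64/(T - 1188*r))
a(-1485, 31 + 375) - 1*(-1284147) = 64/(-(31 + 375) + 1188*(-1485)) - 1*(-1284147) = 64/(-1*406 - 1764180) + 1284147 = 64/(-406 - 1764180) + 1284147 = 64/(-1764586) + 1284147 = 64*(-1/1764586) + 1284147 = -32/882293 + 1284147 = 1132993909039/882293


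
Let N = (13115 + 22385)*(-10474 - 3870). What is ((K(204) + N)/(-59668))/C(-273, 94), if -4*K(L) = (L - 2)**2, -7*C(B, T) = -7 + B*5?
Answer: 509222201/11694928 ≈ 43.542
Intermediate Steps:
C(B, T) = 1 - 5*B/7 (C(B, T) = -(-7 + B*5)/7 = -(-7 + 5*B)/7 = 1 - 5*B/7)
K(L) = -(-2 + L)**2/4 (K(L) = -(L - 2)**2/4 = -(-2 + L)**2/4)
N = -509212000 (N = 35500*(-14344) = -509212000)
((K(204) + N)/(-59668))/C(-273, 94) = ((-(-2 + 204)**2/4 - 509212000)/(-59668))/(1 - 5/7*(-273)) = ((-1/4*202**2 - 509212000)*(-1/59668))/(1 + 195) = ((-1/4*40804 - 509212000)*(-1/59668))/196 = ((-10201 - 509212000)*(-1/59668))*(1/196) = -509222201*(-1/59668)*(1/196) = (509222201/59668)*(1/196) = 509222201/11694928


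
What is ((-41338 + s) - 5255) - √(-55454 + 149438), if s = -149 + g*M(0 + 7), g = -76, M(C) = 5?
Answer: -47122 - 4*√5874 ≈ -47429.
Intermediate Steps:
s = -529 (s = -149 - 76*5 = -149 - 380 = -529)
((-41338 + s) - 5255) - √(-55454 + 149438) = ((-41338 - 529) - 5255) - √(-55454 + 149438) = (-41867 - 5255) - √93984 = -47122 - 4*√5874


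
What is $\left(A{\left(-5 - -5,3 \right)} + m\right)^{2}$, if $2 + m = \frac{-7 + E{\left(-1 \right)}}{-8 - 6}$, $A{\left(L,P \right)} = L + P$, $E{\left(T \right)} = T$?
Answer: $\frac{121}{49} \approx 2.4694$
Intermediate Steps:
$m = - \frac{10}{7}$ ($m = -2 + \frac{-7 - 1}{-8 - 6} = -2 - \frac{8}{-14} = -2 - - \frac{4}{7} = -2 + \frac{4}{7} = - \frac{10}{7} \approx -1.4286$)
$\left(A{\left(-5 - -5,3 \right)} + m\right)^{2} = \left(\left(\left(-5 - -5\right) + 3\right) - \frac{10}{7}\right)^{2} = \left(\left(\left(-5 + 5\right) + 3\right) - \frac{10}{7}\right)^{2} = \left(\left(0 + 3\right) - \frac{10}{7}\right)^{2} = \left(3 - \frac{10}{7}\right)^{2} = \left(\frac{11}{7}\right)^{2} = \frac{121}{49}$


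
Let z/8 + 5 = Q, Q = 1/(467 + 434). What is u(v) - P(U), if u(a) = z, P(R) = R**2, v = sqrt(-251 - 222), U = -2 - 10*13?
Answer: -15735056/901 ≈ -17464.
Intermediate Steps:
Q = 1/901 ≈ 0.0011099
U = -132 (U = -2 - 130 = -132)
v = I*sqrt(473) (v = sqrt(-473) = I*sqrt(473) ≈ 21.749*I)
z = -36032/901 (z = -40 + 8*(1/901) = -40 + 8/901 = -36032/901 ≈ -39.991)
u(a) = -36032/901
u(v) - P(U) = -36032/901 - 1*(-132)**2 = -36032/901 - 1*17424 = -36032/901 - 17424 = -15735056/901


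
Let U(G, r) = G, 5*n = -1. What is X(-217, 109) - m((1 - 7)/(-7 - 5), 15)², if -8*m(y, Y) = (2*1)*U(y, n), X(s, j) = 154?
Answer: 9855/64 ≈ 153.98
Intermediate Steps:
n = -⅕ (n = (⅕)*(-1) = -⅕ ≈ -0.20000)
m(y, Y) = -y/4 (m(y, Y) = -2*1*y/8 = -y/4)
X(-217, 109) - m((1 - 7)/(-7 - 5), 15)² = 154 - (-(1 - 7)/(4*(-7 - 5)))² = 154 - (-(-3)/(2*(-12)))² = 154 - (-(-3)*(-1)/(2*12))² = 154 - (-¼*½)² = 154 - (-⅛)² = 154 - 1*1/64 = 154 - 1/64 = 9855/64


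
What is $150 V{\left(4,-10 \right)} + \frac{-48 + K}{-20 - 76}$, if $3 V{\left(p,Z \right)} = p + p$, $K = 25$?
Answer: $\frac{38423}{96} \approx 400.24$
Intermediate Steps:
$V{\left(p,Z \right)} = \frac{2 p}{3}$ ($V{\left(p,Z \right)} = \frac{p + p}{3} = \frac{2 p}{3}$)
$150 V{\left(4,-10 \right)} + \frac{-48 + K}{-20 - 76} = 150 \cdot \frac{2}{3} \cdot 4 + \frac{-48 + 25}{-20 - 76} = 150 \cdot \frac{8}{3} - \frac{23}{-96} = 400 - - \frac{23}{96} = 400 + \frac{23}{96} = \frac{38423}{96}$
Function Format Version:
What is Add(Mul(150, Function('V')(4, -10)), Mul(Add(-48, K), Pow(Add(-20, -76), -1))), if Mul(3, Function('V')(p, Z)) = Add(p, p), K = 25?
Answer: Rational(38423, 96) ≈ 400.24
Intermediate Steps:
Function('V')(p, Z) = Mul(Rational(2, 3), p) (Function('V')(p, Z) = Mul(Rational(1, 3), Add(p, p)) = Mul(Rational(1, 3), Mul(2, p)) = Mul(Rational(2, 3), p))
Add(Mul(150, Function('V')(4, -10)), Mul(Add(-48, K), Pow(Add(-20, -76), -1))) = Add(Mul(150, Mul(Rational(2, 3), 4)), Mul(Add(-48, 25), Pow(Add(-20, -76), -1))) = Add(Mul(150, Rational(8, 3)), Mul(-23, Pow(-96, -1))) = Add(400, Mul(-23, Rational(-1, 96))) = Add(400, Rational(23, 96)) = Rational(38423, 96)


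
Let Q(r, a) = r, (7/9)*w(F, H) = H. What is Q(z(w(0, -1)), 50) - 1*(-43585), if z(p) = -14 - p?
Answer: 305006/7 ≈ 43572.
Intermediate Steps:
w(F, H) = 9*H/7
Q(z(w(0, -1)), 50) - 1*(-43585) = (-14 - 9*(-1)/7) - 1*(-43585) = (-14 - 1*(-9/7)) + 43585 = (-14 + 9/7) + 43585 = -89/7 + 43585 = 305006/7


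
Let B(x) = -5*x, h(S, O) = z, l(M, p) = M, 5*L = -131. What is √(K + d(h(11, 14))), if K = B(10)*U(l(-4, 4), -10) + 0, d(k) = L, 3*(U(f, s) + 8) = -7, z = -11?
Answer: √110355/15 ≈ 22.146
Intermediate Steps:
L = -131/5 (L = (⅕)*(-131) = -131/5 ≈ -26.200)
h(S, O) = -11
U(f, s) = -31/3 (U(f, s) = -8 + (⅓)*(-7) = -8 - 7/3 = -31/3)
d(k) = -131/5
K = 1550/3 (K = -5*10*(-31/3) + 0 = -50*(-31/3) + 0 = 1550/3 + 0 = 1550/3 ≈ 516.67)
√(K + d(h(11, 14))) = √(1550/3 - 131/5) = √(7357/15) = √110355/15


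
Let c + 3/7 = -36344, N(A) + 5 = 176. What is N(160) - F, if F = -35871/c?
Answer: 43253184/254411 ≈ 170.01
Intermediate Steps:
N(A) = 171 (N(A) = -5 + 176 = 171)
c = -254411/7 (c = -3/7 - 36344 = -254411/7 ≈ -36344.)
F = 251097/254411 (F = -35871/(-254411/7) = -35871*(-7/254411) = 251097/254411 ≈ 0.98697)
N(160) - F = 171 - 1*251097/254411 = 171 - 251097/254411 = 43253184/254411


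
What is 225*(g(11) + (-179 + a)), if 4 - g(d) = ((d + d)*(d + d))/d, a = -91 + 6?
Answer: -68400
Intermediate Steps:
a = -85
g(d) = 4 - 4*d (g(d) = 4 - (d + d)*(d + d)/d = 4 - (2*d)*(2*d)/d = 4 - 4*d²/d = 4 - 4*d)
225*(g(11) + (-179 + a)) = 225*((4 - 4*11) + (-179 - 85)) = 225*((4 - 44) - 264) = 225*(-40 - 264) = 225*(-304) = -68400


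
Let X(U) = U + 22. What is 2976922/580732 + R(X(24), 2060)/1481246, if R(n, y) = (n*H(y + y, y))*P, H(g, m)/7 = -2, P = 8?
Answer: 47897411669/9350075566 ≈ 5.1227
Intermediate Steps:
H(g, m) = -14 (H(g, m) = 7*(-2) = -14)
X(U) = 22 + U
R(n, y) = -112*n (R(n, y) = (n*(-14))*8 = -14*n*8 = -112*n)
2976922/580732 + R(X(24), 2060)/1481246 = 2976922/580732 - 112*(22 + 24)/1481246 = 2976922*(1/580732) - 112*46*(1/1481246) = 1488461/290366 - 5152*1/1481246 = 1488461/290366 - 112/32201 = 47897411669/9350075566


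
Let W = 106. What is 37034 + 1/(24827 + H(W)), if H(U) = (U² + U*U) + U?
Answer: 1755596771/47405 ≈ 37034.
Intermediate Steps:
H(U) = U + 2*U² (H(U) = (U² + U²) + U = 2*U² + U = U + 2*U²)
37034 + 1/(24827 + H(W)) = 37034 + 1/(24827 + 106*(1 + 2*106)) = 37034 + 1/(24827 + 106*(1 + 212)) = 37034 + 1/(24827 + 106*213) = 37034 + 1/(24827 + 22578) = 37034 + 1/47405 = 1755596771/47405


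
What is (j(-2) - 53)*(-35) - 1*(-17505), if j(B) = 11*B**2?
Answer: 17820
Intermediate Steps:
(j(-2) - 53)*(-35) - 1*(-17505) = (11*(-2)**2 - 53)*(-35) - 1*(-17505) = (11*4 - 53)*(-35) + 17505 = (44 - 53)*(-35) + 17505 = -9*(-35) + 17505 = 315 + 17505 = 17820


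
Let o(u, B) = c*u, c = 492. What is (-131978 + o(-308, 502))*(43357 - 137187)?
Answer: 26602118620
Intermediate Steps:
o(u, B) = 492*u
(-131978 + o(-308, 502))*(43357 - 137187) = (-131978 + 492*(-308))*(43357 - 137187) = (-131978 - 151536)*(-93830) = -283514*(-93830) = 26602118620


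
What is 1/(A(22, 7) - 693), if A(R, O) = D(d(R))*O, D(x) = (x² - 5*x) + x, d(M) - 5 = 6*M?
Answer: 1/126854 ≈ 7.8831e-6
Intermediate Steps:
d(M) = 5 + 6*M
D(x) = x² - 4*x
A(R, O) = O*(1 + 6*R)*(5 + 6*R) (A(R, O) = ((5 + 6*R)*(-4 + (5 + 6*R)))*O = ((5 + 6*R)*(1 + 6*R))*O = ((1 + 6*R)*(5 + 6*R))*O = O*(1 + 6*R)*(5 + 6*R))
1/(A(22, 7) - 693) = 1/(7*(1 + 6*22)*(5 + 6*22) - 693) = 1/(7*(1 + 132)*(5 + 132) - 693) = 1/(7*133*137 - 693) = 1/(127547 - 693) = 1/126854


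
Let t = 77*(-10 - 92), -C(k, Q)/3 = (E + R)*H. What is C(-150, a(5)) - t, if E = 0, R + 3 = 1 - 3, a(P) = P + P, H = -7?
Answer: 7749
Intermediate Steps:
a(P) = 2*P
R = -5 (R = -3 + (1 - 3) = -3 - 2 = -5)
C(k, Q) = -105 (C(k, Q) = -3*(0 - 5)*(-7) = -(-15)*(-7) = -3*35 = -105)
t = -7854 (t = 77*(-102) = -7854)
C(-150, a(5)) - t = -105 - 1*(-7854) = -105 + 7854 = 7749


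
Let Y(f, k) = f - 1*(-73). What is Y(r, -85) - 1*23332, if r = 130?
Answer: -23129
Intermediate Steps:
Y(f, k) = 73 + f (Y(f, k) = f + 73 = 73 + f)
Y(r, -85) - 1*23332 = (73 + 130) - 1*23332 = 203 - 23332 = -23129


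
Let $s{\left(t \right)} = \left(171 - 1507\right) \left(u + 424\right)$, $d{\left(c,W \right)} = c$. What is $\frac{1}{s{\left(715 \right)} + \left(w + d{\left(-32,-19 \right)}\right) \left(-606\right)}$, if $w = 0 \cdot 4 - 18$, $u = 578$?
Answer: $- \frac{1}{1308372} \approx -7.6431 \cdot 10^{-7}$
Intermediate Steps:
$w = -18$ ($w = 0 - 18 = -18$)
$s{\left(t \right)} = -1338672$ ($s{\left(t \right)} = \left(171 - 1507\right) \left(578 + 424\right) = \left(-1336\right) 1002 = -1338672$)
$\frac{1}{s{\left(715 \right)} + \left(w + d{\left(-32,-19 \right)}\right) \left(-606\right)} = \frac{1}{-1338672 + \left(-18 - 32\right) \left(-606\right)} = \frac{1}{-1338672 - -30300} = \frac{1}{-1338672 + 30300} = \frac{1}{-1308372} = - \frac{1}{1308372}$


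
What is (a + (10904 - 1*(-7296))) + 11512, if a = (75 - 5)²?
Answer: 34612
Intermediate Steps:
a = 4900 (a = 70² = 4900)
(a + (10904 - 1*(-7296))) + 11512 = (4900 + (10904 - 1*(-7296))) + 11512 = (4900 + (10904 + 7296)) + 11512 = (4900 + 18200) + 11512 = 23100 + 11512 = 34612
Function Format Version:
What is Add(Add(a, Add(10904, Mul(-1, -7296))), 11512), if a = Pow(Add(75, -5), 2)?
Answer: 34612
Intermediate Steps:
a = 4900 (a = Pow(70, 2) = 4900)
Add(Add(a, Add(10904, Mul(-1, -7296))), 11512) = Add(Add(4900, Add(10904, Mul(-1, -7296))), 11512) = Add(Add(4900, Add(10904, 7296)), 11512) = Add(Add(4900, 18200), 11512) = Add(23100, 11512) = 34612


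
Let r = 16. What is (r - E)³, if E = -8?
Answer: 13824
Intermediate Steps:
(r - E)³ = (16 - 1*(-8))³ = (16 + 8)³ = 24³ = 13824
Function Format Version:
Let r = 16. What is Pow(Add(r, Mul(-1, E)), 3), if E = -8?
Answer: 13824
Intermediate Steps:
Pow(Add(r, Mul(-1, E)), 3) = Pow(Add(16, Mul(-1, -8)), 3) = Pow(Add(16, 8), 3) = Pow(24, 3) = 13824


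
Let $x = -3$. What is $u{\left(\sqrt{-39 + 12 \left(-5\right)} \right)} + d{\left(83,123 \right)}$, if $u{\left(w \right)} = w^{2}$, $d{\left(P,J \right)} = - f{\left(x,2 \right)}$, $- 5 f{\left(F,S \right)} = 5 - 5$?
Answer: $-99$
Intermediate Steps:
$f{\left(F,S \right)} = 0$ ($f{\left(F,S \right)} = - \frac{5 - 5}{5} = \left(- \frac{1}{5}\right) 0 = 0$)
$d{\left(P,J \right)} = 0$ ($d{\left(P,J \right)} = \left(-1\right) 0 = 0$)
$u{\left(\sqrt{-39 + 12 \left(-5\right)} \right)} + d{\left(83,123 \right)} = \left(\sqrt{-39 + 12 \left(-5\right)}\right)^{2} + 0 = \left(\sqrt{-39 - 60}\right)^{2} + 0 = \left(\sqrt{-99}\right)^{2} + 0 = \left(3 i \sqrt{11}\right)^{2} + 0 = -99 + 0 = -99$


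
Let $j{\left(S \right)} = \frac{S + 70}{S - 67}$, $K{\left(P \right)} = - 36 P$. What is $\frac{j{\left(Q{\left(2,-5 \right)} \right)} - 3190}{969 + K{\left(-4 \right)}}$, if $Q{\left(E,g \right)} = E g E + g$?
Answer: $- \frac{293525}{102396} \approx -2.8666$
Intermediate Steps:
$Q{\left(E,g \right)} = g + g E^{2}$ ($Q{\left(E,g \right)} = g E^{2} + g = g + g E^{2}$)
$j{\left(S \right)} = \frac{70 + S}{-67 + S}$
$\frac{j{\left(Q{\left(2,-5 \right)} \right)} - 3190}{969 + K{\left(-4 \right)}} = \frac{\frac{70 - 5 \left(1 + 2^{2}\right)}{-67 - 5 \left(1 + 2^{2}\right)} - 3190}{969 - -144} = \frac{\frac{70 - 5 \left(1 + 4\right)}{-67 - 5 \left(1 + 4\right)} - 3190}{969 + 144} = \frac{\frac{70 - 25}{-67 - 25} - 3190}{1113} = \left(\frac{70 - 25}{-67 - 25} - 3190\right) \frac{1}{1113} = \left(\frac{1}{-92} \cdot 45 - 3190\right) \frac{1}{1113} = \left(\left(- \frac{1}{92}\right) 45 - 3190\right) \frac{1}{1113} = \left(- \frac{45}{92} - 3190\right) \frac{1}{1113} = \left(- \frac{293525}{92}\right) \frac{1}{1113} = - \frac{293525}{102396}$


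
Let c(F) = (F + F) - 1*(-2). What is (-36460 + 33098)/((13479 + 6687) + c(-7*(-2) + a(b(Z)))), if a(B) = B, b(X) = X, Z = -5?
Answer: -1681/10093 ≈ -0.16655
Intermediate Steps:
c(F) = 2 + 2*F (c(F) = 2*F + 2 = 2 + 2*F)
(-36460 + 33098)/((13479 + 6687) + c(-7*(-2) + a(b(Z)))) = (-36460 + 33098)/((13479 + 6687) + (2 + 2*(-7*(-2) - 5))) = -3362/(20166 + (2 + 2*(14 - 5))) = -3362/(20166 + (2 + 2*9)) = -3362/(20166 + (2 + 18)) = -3362/(20166 + 20) = -3362/20186 = -3362*1/20186 = -1681/10093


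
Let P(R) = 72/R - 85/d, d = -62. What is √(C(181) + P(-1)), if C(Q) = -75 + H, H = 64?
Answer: I*√313782/62 ≈ 9.0349*I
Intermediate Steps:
P(R) = 85/62 + 72/R (P(R) = 72/R - 85/(-62) = 72/R - 85*(-1/62) = 72/R + 85/62 = 85/62 + 72/R)
C(Q) = -11 (C(Q) = -75 + 64 = -11)
√(C(181) + P(-1)) = √(-11 + (85/62 + 72/(-1))) = √(-11 + (85/62 + 72*(-1))) = √(-11 + (85/62 - 72)) = √(-11 - 4379/62) = √(-5061/62) = I*√313782/62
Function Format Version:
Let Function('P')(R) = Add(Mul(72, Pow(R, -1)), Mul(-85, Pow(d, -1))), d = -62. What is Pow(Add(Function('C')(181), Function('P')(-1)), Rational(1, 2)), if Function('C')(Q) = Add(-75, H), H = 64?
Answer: Mul(Rational(1, 62), I, Pow(313782, Rational(1, 2))) ≈ Mul(9.0349, I)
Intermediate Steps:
Function('P')(R) = Add(Rational(85, 62), Mul(72, Pow(R, -1))) (Function('P')(R) = Add(Mul(72, Pow(R, -1)), Mul(-85, Pow(-62, -1))) = Add(Mul(72, Pow(R, -1)), Mul(-85, Rational(-1, 62))) = Add(Mul(72, Pow(R, -1)), Rational(85, 62)) = Add(Rational(85, 62), Mul(72, Pow(R, -1))))
Function('C')(Q) = -11 (Function('C')(Q) = Add(-75, 64) = -11)
Pow(Add(Function('C')(181), Function('P')(-1)), Rational(1, 2)) = Pow(Add(-11, Add(Rational(85, 62), Mul(72, Pow(-1, -1)))), Rational(1, 2)) = Pow(Add(-11, Add(Rational(85, 62), Mul(72, -1))), Rational(1, 2)) = Pow(Add(-11, Add(Rational(85, 62), -72)), Rational(1, 2)) = Pow(Add(-11, Rational(-4379, 62)), Rational(1, 2)) = Pow(Rational(-5061, 62), Rational(1, 2)) = Mul(Rational(1, 62), I, Pow(313782, Rational(1, 2)))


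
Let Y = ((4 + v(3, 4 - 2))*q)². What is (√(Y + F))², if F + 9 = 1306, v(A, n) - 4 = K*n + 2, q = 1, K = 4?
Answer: 1621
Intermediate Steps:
v(A, n) = 6 + 4*n (v(A, n) = 4 + (4*n + 2) = 4 + (2 + 4*n) = 6 + 4*n)
F = 1297 (F = -9 + 1306 = 1297)
Y = 324 (Y = ((4 + (6 + 4*(4 - 2)))*1)² = ((4 + (6 + 4*2))*1)² = ((4 + (6 + 8))*1)² = ((4 + 14)*1)² = (18*1)² = 18² = 324)
(√(Y + F))² = (√(324 + 1297))² = (√1621)² = 1621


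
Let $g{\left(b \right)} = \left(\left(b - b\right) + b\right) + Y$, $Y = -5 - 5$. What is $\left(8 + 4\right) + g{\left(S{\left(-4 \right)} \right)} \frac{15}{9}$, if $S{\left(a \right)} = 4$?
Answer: $2$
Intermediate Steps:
$Y = -10$
$g{\left(b \right)} = -10 + b$ ($g{\left(b \right)} = \left(\left(b - b\right) + b\right) - 10 = \left(0 + b\right) - 10 = b - 10 = -10 + b$)
$\left(8 + 4\right) + g{\left(S{\left(-4 \right)} \right)} \frac{15}{9} = \left(8 + 4\right) + \left(-10 + 4\right) \frac{15}{9} = 12 - 6 \cdot 15 \cdot \frac{1}{9} = 12 - 10 = 2$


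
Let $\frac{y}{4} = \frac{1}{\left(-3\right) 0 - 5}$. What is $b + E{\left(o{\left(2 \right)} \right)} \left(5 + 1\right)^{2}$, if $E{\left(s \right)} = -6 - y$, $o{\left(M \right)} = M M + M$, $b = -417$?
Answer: $- \frac{3021}{5} \approx -604.2$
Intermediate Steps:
$o{\left(M \right)} = M + M^{2}$ ($o{\left(M \right)} = M^{2} + M = M + M^{2}$)
$y = - \frac{4}{5}$ ($y = \frac{4}{\left(-3\right) 0 - 5} = \frac{4}{0 - 5} = \frac{4}{-5} = 4 \left(- \frac{1}{5}\right) = - \frac{4}{5} \approx -0.8$)
$E{\left(s \right)} = - \frac{26}{5}$ ($E{\left(s \right)} = -6 - - \frac{4}{5} = -6 + \frac{4}{5} = - \frac{26}{5}$)
$b + E{\left(o{\left(2 \right)} \right)} \left(5 + 1\right)^{2} = -417 - \frac{26 \left(5 + 1\right)^{2}}{5} = -417 - \frac{26 \cdot 6^{2}}{5} = -417 - \frac{936}{5} = - \frac{3021}{5}$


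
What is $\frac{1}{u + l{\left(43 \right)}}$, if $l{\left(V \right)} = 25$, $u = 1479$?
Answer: $\frac{1}{1504} \approx 0.00066489$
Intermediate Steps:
$\frac{1}{u + l{\left(43 \right)}} = \frac{1}{1479 + 25} = \frac{1}{1504}$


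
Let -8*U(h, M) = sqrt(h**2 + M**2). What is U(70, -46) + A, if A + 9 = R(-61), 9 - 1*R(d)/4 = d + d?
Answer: 515 - sqrt(1754)/4 ≈ 504.53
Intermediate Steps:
U(h, M) = -sqrt(M**2 + h**2)/8 (U(h, M) = -sqrt(h**2 + M**2)/8 = -sqrt(M**2 + h**2)/8)
R(d) = 36 - 8*d (R(d) = 36 - 4*(d + d) = 36 - 8*d)
A = 515 (A = -9 + (36 - 8*(-61)) = -9 + (36 + 488) = -9 + 524 = 515)
U(70, -46) + A = -sqrt((-46)**2 + 70**2)/8 + 515 = -sqrt(2116 + 4900)/8 + 515 = -sqrt(1754)/4 + 515 = 515 - sqrt(1754)/4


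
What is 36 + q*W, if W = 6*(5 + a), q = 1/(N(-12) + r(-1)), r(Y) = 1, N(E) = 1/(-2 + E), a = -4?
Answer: 552/13 ≈ 42.462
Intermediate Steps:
q = 14/13 (q = 1/(1/(-2 - 12) + 1) = 1/(1/(-14) + 1) = 1/(-1/14 + 1) = 1/(13/14) = 14/13 ≈ 1.0769)
W = 6 (W = 6*(5 - 4) = 6*1 = 6)
36 + q*W = 36 + (14/13)*6 = 36 + 84/13 = 552/13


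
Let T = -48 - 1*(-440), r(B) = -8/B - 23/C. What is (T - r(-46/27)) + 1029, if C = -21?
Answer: 683546/483 ≈ 1415.2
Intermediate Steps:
r(B) = 23/21 - 8/B (r(B) = -8/B - 23/(-21) = -8/B - 23*(-1/21) = -8/B + 23/21 = 23/21 - 8/B)
T = 392 (T = -48 + 440 = 392)
(T - r(-46/27)) + 1029 = (392 - (23/21 - 8/((-46/27)))) + 1029 = (392 - (23/21 - 8/((-46*1/27)))) + 1029 = (392 - (23/21 - 8/(-46/27))) + 1029 = (392 - (23/21 - 8*(-27/46))) + 1029 = (392 - (23/21 + 108/23)) + 1029 = (392 - 1*2797/483) + 1029 = (392 - 2797/483) + 1029 = 186539/483 + 1029 = 683546/483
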